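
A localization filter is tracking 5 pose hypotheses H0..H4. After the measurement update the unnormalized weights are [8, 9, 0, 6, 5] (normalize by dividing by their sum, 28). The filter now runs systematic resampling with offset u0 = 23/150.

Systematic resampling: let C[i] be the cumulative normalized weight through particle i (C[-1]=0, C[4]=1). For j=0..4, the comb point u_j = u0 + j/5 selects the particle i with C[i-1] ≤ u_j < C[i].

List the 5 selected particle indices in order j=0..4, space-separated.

0 1 1 3 4

C = [2/7, 17/28, 17/28, 23/28, 1]
j=0: u_0=23/150 ∈ [0, 2/7) → index 0
j=1: u_1=53/150 ∈ [2/7, 17/28) → index 1
j=2: u_2=83/150 ∈ [2/7, 17/28) → index 1
j=3: u_3=113/150 ∈ [17/28, 23/28) → index 3
j=4: u_4=143/150 ∈ [23/28, 1) → index 4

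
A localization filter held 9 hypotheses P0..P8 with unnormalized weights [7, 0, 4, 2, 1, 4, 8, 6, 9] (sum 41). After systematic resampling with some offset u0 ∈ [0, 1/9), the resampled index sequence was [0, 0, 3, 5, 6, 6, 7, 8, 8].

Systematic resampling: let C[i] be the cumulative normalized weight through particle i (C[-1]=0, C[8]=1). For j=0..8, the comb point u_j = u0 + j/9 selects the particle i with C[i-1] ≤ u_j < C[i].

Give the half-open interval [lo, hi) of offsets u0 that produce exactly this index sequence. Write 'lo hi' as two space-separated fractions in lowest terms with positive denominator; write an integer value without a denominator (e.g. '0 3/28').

C = [7/41, 7/41, 11/41, 13/41, 14/41, 18/41, 26/41, 32/41, 1]
j=0 picked index 0: u0 ∈ [0, 7/41)
j=1 picked index 0: u0 ∈ [-1/9, 22/369)
j=2 picked index 3: u0 ∈ [17/369, 35/369)
j=3 picked index 5: u0 ∈ [1/123, 13/123)
j=4 picked index 6: u0 ∈ [-2/369, 70/369)
j=5 picked index 6: u0 ∈ [-43/369, 29/369)
j=6 picked index 7: u0 ∈ [-4/123, 14/123)
j=7 picked index 8: u0 ∈ [1/369, 2/9)
j=8 picked index 8: u0 ∈ [-40/369, 1/9)
intersection: [17/369, 22/369)

17/369 22/369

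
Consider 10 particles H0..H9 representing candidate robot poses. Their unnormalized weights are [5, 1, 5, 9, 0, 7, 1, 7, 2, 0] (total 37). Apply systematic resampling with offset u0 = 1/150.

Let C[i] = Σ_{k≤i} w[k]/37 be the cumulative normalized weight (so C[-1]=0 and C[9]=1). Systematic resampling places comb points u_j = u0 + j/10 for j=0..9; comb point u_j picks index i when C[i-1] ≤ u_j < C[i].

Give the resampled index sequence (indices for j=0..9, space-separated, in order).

0 0 2 3 3 3 5 5 7 7

C = [5/37, 6/37, 11/37, 20/37, 20/37, 27/37, 28/37, 35/37, 1, 1]
j=0: u_0=1/150 ∈ [0, 5/37) → index 0
j=1: u_1=8/75 ∈ [0, 5/37) → index 0
j=2: u_2=31/150 ∈ [6/37, 11/37) → index 2
j=3: u_3=23/75 ∈ [11/37, 20/37) → index 3
j=4: u_4=61/150 ∈ [11/37, 20/37) → index 3
j=5: u_5=38/75 ∈ [11/37, 20/37) → index 3
j=6: u_6=91/150 ∈ [20/37, 27/37) → index 5
j=7: u_7=53/75 ∈ [20/37, 27/37) → index 5
j=8: u_8=121/150 ∈ [28/37, 35/37) → index 7
j=9: u_9=68/75 ∈ [28/37, 35/37) → index 7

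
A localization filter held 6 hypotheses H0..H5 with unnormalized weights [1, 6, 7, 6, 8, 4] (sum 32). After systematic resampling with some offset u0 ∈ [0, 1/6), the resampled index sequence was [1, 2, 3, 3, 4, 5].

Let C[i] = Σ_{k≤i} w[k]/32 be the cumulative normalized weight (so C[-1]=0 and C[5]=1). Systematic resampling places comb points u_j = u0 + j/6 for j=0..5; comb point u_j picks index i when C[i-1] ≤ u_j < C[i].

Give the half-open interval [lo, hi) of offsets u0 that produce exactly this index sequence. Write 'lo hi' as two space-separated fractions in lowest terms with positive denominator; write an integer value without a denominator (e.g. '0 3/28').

5/48 1/8

C = [1/32, 7/32, 7/16, 5/8, 7/8, 1]
j=0 picked index 1: u0 ∈ [1/32, 7/32)
j=1 picked index 2: u0 ∈ [5/96, 13/48)
j=2 picked index 3: u0 ∈ [5/48, 7/24)
j=3 picked index 3: u0 ∈ [-1/16, 1/8)
j=4 picked index 4: u0 ∈ [-1/24, 5/24)
j=5 picked index 5: u0 ∈ [1/24, 1/6)
intersection: [5/48, 1/8)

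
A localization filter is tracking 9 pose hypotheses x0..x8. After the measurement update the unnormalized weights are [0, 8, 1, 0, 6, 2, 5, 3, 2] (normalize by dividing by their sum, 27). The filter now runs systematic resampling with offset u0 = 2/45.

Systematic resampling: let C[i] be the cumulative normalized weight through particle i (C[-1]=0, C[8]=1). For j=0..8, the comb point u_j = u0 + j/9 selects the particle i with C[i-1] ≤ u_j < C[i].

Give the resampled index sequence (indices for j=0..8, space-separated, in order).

C = [0, 8/27, 1/3, 1/3, 5/9, 17/27, 22/27, 25/27, 1]
j=0: u_0=2/45 ∈ [0, 8/27) → index 1
j=1: u_1=7/45 ∈ [0, 8/27) → index 1
j=2: u_2=4/15 ∈ [0, 8/27) → index 1
j=3: u_3=17/45 ∈ [1/3, 5/9) → index 4
j=4: u_4=22/45 ∈ [1/3, 5/9) → index 4
j=5: u_5=3/5 ∈ [5/9, 17/27) → index 5
j=6: u_6=32/45 ∈ [17/27, 22/27) → index 6
j=7: u_7=37/45 ∈ [22/27, 25/27) → index 7
j=8: u_8=14/15 ∈ [25/27, 1) → index 8

1 1 1 4 4 5 6 7 8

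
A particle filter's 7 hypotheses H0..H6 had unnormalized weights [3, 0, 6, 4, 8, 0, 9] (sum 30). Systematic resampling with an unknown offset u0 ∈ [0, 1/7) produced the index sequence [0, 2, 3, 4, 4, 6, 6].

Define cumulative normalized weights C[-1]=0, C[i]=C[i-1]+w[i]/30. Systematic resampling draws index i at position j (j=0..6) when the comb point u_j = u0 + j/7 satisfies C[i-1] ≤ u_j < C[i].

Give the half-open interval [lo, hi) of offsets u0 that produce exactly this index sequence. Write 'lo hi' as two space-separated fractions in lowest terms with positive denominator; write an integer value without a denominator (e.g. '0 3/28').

1/70 1/10

C = [1/10, 1/10, 3/10, 13/30, 7/10, 7/10, 1]
j=0 picked index 0: u0 ∈ [0, 1/10)
j=1 picked index 2: u0 ∈ [-3/70, 11/70)
j=2 picked index 3: u0 ∈ [1/70, 31/210)
j=3 picked index 4: u0 ∈ [1/210, 19/70)
j=4 picked index 4: u0 ∈ [-29/210, 9/70)
j=5 picked index 6: u0 ∈ [-1/70, 2/7)
j=6 picked index 6: u0 ∈ [-11/70, 1/7)
intersection: [1/70, 1/10)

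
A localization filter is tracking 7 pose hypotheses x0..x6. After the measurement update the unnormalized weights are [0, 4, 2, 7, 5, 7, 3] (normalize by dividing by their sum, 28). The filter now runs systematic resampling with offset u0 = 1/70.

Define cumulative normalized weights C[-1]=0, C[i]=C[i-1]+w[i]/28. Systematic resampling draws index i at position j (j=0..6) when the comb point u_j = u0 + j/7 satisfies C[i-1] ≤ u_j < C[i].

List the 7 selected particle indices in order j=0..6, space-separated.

C = [0, 1/7, 3/14, 13/28, 9/14, 25/28, 1]
j=0: u_0=1/70 ∈ [0, 1/7) → index 1
j=1: u_1=11/70 ∈ [1/7, 3/14) → index 2
j=2: u_2=3/10 ∈ [3/14, 13/28) → index 3
j=3: u_3=31/70 ∈ [3/14, 13/28) → index 3
j=4: u_4=41/70 ∈ [13/28, 9/14) → index 4
j=5: u_5=51/70 ∈ [9/14, 25/28) → index 5
j=6: u_6=61/70 ∈ [9/14, 25/28) → index 5

1 2 3 3 4 5 5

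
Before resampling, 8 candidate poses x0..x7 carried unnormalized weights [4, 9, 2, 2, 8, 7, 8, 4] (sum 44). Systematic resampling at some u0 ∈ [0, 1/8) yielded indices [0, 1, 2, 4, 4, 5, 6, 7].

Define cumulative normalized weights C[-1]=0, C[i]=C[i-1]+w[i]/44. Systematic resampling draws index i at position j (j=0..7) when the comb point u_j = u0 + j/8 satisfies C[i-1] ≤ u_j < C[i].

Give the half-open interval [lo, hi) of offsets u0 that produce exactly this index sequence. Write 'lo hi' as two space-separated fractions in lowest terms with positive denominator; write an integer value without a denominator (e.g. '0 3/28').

1/22 3/44

C = [1/11, 13/44, 15/44, 17/44, 25/44, 8/11, 10/11, 1]
j=0 picked index 0: u0 ∈ [0, 1/11)
j=1 picked index 1: u0 ∈ [-3/88, 15/88)
j=2 picked index 2: u0 ∈ [1/22, 1/11)
j=3 picked index 4: u0 ∈ [1/88, 17/88)
j=4 picked index 4: u0 ∈ [-5/44, 3/44)
j=5 picked index 5: u0 ∈ [-5/88, 9/88)
j=6 picked index 6: u0 ∈ [-1/44, 7/44)
j=7 picked index 7: u0 ∈ [3/88, 1/8)
intersection: [1/22, 3/44)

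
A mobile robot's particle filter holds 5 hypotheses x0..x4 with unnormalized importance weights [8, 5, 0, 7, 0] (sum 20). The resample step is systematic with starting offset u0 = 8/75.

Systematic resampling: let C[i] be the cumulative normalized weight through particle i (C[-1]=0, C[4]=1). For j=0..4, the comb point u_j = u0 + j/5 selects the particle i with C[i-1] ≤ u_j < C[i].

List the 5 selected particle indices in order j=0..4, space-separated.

0 0 1 3 3

C = [2/5, 13/20, 13/20, 1, 1]
j=0: u_0=8/75 ∈ [0, 2/5) → index 0
j=1: u_1=23/75 ∈ [0, 2/5) → index 0
j=2: u_2=38/75 ∈ [2/5, 13/20) → index 1
j=3: u_3=53/75 ∈ [13/20, 1) → index 3
j=4: u_4=68/75 ∈ [13/20, 1) → index 3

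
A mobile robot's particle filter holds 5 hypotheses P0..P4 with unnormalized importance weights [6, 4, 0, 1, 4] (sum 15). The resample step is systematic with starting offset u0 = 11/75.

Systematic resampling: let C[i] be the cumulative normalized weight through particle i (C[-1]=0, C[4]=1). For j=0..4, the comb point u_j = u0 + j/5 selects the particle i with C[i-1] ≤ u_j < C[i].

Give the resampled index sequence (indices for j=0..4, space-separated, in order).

C = [2/5, 2/3, 2/3, 11/15, 1]
j=0: u_0=11/75 ∈ [0, 2/5) → index 0
j=1: u_1=26/75 ∈ [0, 2/5) → index 0
j=2: u_2=41/75 ∈ [2/5, 2/3) → index 1
j=3: u_3=56/75 ∈ [11/15, 1) → index 4
j=4: u_4=71/75 ∈ [11/15, 1) → index 4

0 0 1 4 4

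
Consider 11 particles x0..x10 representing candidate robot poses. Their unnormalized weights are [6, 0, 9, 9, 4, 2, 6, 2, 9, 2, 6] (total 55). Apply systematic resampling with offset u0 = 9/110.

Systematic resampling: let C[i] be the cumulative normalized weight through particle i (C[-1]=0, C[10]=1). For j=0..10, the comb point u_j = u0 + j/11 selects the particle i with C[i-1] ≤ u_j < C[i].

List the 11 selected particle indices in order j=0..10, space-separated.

0 2 2 3 4 5 6 8 8 10 10

C = [6/55, 6/55, 3/11, 24/55, 28/55, 6/11, 36/55, 38/55, 47/55, 49/55, 1]
j=0: u_0=9/110 ∈ [0, 6/55) → index 0
j=1: u_1=19/110 ∈ [6/55, 3/11) → index 2
j=2: u_2=29/110 ∈ [6/55, 3/11) → index 2
j=3: u_3=39/110 ∈ [3/11, 24/55) → index 3
j=4: u_4=49/110 ∈ [24/55, 28/55) → index 4
j=5: u_5=59/110 ∈ [28/55, 6/11) → index 5
j=6: u_6=69/110 ∈ [6/11, 36/55) → index 6
j=7: u_7=79/110 ∈ [38/55, 47/55) → index 8
j=8: u_8=89/110 ∈ [38/55, 47/55) → index 8
j=9: u_9=9/10 ∈ [49/55, 1) → index 10
j=10: u_10=109/110 ∈ [49/55, 1) → index 10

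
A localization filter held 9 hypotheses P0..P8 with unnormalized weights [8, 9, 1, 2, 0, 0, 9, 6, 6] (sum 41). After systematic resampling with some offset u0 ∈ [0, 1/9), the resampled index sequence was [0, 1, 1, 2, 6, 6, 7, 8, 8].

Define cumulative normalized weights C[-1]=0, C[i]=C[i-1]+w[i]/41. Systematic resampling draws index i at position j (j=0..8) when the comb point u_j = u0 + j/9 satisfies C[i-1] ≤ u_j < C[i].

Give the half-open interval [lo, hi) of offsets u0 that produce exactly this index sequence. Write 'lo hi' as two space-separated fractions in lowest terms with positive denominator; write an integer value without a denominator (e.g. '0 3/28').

C = [8/41, 17/41, 18/41, 20/41, 20/41, 20/41, 29/41, 35/41, 1]
j=0 picked index 0: u0 ∈ [0, 8/41)
j=1 picked index 1: u0 ∈ [31/369, 112/369)
j=2 picked index 1: u0 ∈ [-10/369, 71/369)
j=3 picked index 2: u0 ∈ [10/123, 13/123)
j=4 picked index 6: u0 ∈ [16/369, 97/369)
j=5 picked index 6: u0 ∈ [-25/369, 56/369)
j=6 picked index 7: u0 ∈ [5/123, 23/123)
j=7 picked index 8: u0 ∈ [28/369, 2/9)
j=8 picked index 8: u0 ∈ [-13/369, 1/9)
intersection: [31/369, 13/123)

31/369 13/123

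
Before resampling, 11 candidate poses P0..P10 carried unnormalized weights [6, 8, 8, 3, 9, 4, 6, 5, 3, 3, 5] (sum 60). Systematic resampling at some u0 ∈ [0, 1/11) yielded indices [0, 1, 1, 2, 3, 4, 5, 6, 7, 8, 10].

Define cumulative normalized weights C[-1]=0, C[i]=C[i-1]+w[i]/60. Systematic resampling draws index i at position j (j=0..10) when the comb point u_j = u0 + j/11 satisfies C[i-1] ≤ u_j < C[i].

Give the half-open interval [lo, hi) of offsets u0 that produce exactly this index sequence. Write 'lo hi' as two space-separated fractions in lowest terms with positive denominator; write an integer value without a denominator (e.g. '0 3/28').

7/330 8/165

C = [1/10, 7/30, 11/30, 5/12, 17/30, 19/30, 11/15, 49/60, 13/15, 11/12, 1]
j=0 picked index 0: u0 ∈ [0, 1/10)
j=1 picked index 1: u0 ∈ [1/110, 47/330)
j=2 picked index 1: u0 ∈ [-9/110, 17/330)
j=3 picked index 2: u0 ∈ [-13/330, 31/330)
j=4 picked index 3: u0 ∈ [1/330, 7/132)
j=5 picked index 4: u0 ∈ [-5/132, 37/330)
j=6 picked index 5: u0 ∈ [7/330, 29/330)
j=7 picked index 6: u0 ∈ [-1/330, 16/165)
j=8 picked index 7: u0 ∈ [1/165, 59/660)
j=9 picked index 8: u0 ∈ [-1/660, 8/165)
j=10 picked index 10: u0 ∈ [1/132, 1/11)
intersection: [7/330, 8/165)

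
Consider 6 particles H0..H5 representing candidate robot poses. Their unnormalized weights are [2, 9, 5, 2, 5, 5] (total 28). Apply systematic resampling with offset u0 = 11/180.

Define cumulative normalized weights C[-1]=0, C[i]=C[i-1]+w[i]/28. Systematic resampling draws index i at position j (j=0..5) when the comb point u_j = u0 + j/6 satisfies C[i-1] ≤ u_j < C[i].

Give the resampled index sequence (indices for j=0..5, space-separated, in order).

0 1 2 2 4 5

C = [1/14, 11/28, 4/7, 9/14, 23/28, 1]
j=0: u_0=11/180 ∈ [0, 1/14) → index 0
j=1: u_1=41/180 ∈ [1/14, 11/28) → index 1
j=2: u_2=71/180 ∈ [11/28, 4/7) → index 2
j=3: u_3=101/180 ∈ [11/28, 4/7) → index 2
j=4: u_4=131/180 ∈ [9/14, 23/28) → index 4
j=5: u_5=161/180 ∈ [23/28, 1) → index 5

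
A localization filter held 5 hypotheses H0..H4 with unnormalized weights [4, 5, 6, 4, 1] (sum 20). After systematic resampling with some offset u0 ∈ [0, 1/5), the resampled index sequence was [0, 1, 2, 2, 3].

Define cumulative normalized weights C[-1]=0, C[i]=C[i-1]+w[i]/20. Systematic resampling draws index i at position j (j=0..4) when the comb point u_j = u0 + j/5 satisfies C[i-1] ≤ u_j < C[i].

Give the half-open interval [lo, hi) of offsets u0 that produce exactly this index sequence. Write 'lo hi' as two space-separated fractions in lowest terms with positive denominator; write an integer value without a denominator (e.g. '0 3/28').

C = [1/5, 9/20, 3/4, 19/20, 1]
j=0 picked index 0: u0 ∈ [0, 1/5)
j=1 picked index 1: u0 ∈ [0, 1/4)
j=2 picked index 2: u0 ∈ [1/20, 7/20)
j=3 picked index 2: u0 ∈ [-3/20, 3/20)
j=4 picked index 3: u0 ∈ [-1/20, 3/20)
intersection: [1/20, 3/20)

1/20 3/20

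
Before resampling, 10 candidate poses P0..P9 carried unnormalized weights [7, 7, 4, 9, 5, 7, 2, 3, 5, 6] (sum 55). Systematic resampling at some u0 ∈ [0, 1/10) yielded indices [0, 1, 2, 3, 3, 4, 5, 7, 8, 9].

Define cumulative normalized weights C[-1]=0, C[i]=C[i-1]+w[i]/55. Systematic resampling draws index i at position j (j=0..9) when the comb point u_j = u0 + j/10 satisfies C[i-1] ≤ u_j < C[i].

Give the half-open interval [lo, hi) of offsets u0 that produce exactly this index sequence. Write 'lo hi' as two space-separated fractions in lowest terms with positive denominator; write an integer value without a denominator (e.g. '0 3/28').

C = [7/55, 14/55, 18/55, 27/55, 32/55, 39/55, 41/55, 4/5, 49/55, 1]
j=0 picked index 0: u0 ∈ [0, 7/55)
j=1 picked index 1: u0 ∈ [3/110, 17/110)
j=2 picked index 2: u0 ∈ [3/55, 7/55)
j=3 picked index 3: u0 ∈ [3/110, 21/110)
j=4 picked index 3: u0 ∈ [-4/55, 1/11)
j=5 picked index 4: u0 ∈ [-1/110, 9/110)
j=6 picked index 5: u0 ∈ [-1/55, 6/55)
j=7 picked index 7: u0 ∈ [1/22, 1/10)
j=8 picked index 8: u0 ∈ [0, 1/11)
j=9 picked index 9: u0 ∈ [-1/110, 1/10)
intersection: [3/55, 9/110)

3/55 9/110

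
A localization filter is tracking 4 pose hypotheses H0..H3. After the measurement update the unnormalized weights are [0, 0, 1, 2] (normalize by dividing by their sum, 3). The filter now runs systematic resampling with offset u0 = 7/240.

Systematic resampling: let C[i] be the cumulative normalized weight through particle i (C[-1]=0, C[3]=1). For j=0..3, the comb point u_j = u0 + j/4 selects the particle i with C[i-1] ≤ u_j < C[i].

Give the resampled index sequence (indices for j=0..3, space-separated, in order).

2 2 3 3

C = [0, 0, 1/3, 1]
j=0: u_0=7/240 ∈ [0, 1/3) → index 2
j=1: u_1=67/240 ∈ [0, 1/3) → index 2
j=2: u_2=127/240 ∈ [1/3, 1) → index 3
j=3: u_3=187/240 ∈ [1/3, 1) → index 3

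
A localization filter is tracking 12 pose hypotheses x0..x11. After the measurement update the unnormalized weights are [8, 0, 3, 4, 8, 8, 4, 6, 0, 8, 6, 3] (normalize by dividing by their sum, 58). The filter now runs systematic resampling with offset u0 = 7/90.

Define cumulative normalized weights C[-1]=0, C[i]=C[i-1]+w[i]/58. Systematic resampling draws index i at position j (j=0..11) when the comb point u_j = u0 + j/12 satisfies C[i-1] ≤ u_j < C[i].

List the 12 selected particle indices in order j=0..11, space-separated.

0 2 3 4 5 5 6 7 9 9 10 11

C = [4/29, 4/29, 11/58, 15/58, 23/58, 31/58, 35/58, 41/58, 41/58, 49/58, 55/58, 1]
j=0: u_0=7/90 ∈ [0, 4/29) → index 0
j=1: u_1=29/180 ∈ [4/29, 11/58) → index 2
j=2: u_2=11/45 ∈ [11/58, 15/58) → index 3
j=3: u_3=59/180 ∈ [15/58, 23/58) → index 4
j=4: u_4=37/90 ∈ [23/58, 31/58) → index 5
j=5: u_5=89/180 ∈ [23/58, 31/58) → index 5
j=6: u_6=26/45 ∈ [31/58, 35/58) → index 6
j=7: u_7=119/180 ∈ [35/58, 41/58) → index 7
j=8: u_8=67/90 ∈ [41/58, 49/58) → index 9
j=9: u_9=149/180 ∈ [41/58, 49/58) → index 9
j=10: u_10=41/45 ∈ [49/58, 55/58) → index 10
j=11: u_11=179/180 ∈ [55/58, 1) → index 11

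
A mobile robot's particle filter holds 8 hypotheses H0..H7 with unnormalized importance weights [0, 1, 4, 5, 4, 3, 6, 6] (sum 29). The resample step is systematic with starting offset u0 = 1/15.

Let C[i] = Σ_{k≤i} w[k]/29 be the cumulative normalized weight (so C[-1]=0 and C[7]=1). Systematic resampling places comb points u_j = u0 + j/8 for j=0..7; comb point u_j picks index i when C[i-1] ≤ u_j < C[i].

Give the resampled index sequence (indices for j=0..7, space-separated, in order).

C = [0, 1/29, 5/29, 10/29, 14/29, 17/29, 23/29, 1]
j=0: u_0=1/15 ∈ [1/29, 5/29) → index 2
j=1: u_1=23/120 ∈ [5/29, 10/29) → index 3
j=2: u_2=19/60 ∈ [5/29, 10/29) → index 3
j=3: u_3=53/120 ∈ [10/29, 14/29) → index 4
j=4: u_4=17/30 ∈ [14/29, 17/29) → index 5
j=5: u_5=83/120 ∈ [17/29, 23/29) → index 6
j=6: u_6=49/60 ∈ [23/29, 1) → index 7
j=7: u_7=113/120 ∈ [23/29, 1) → index 7

2 3 3 4 5 6 7 7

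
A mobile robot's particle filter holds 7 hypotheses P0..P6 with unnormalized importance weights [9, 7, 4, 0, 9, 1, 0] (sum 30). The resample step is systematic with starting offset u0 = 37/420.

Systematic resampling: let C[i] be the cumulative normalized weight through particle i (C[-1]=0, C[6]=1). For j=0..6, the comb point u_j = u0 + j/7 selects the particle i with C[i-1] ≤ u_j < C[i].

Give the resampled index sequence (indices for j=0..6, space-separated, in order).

C = [3/10, 8/15, 2/3, 2/3, 29/30, 1, 1]
j=0: u_0=37/420 ∈ [0, 3/10) → index 0
j=1: u_1=97/420 ∈ [0, 3/10) → index 0
j=2: u_2=157/420 ∈ [3/10, 8/15) → index 1
j=3: u_3=31/60 ∈ [3/10, 8/15) → index 1
j=4: u_4=277/420 ∈ [8/15, 2/3) → index 2
j=5: u_5=337/420 ∈ [2/3, 29/30) → index 4
j=6: u_6=397/420 ∈ [2/3, 29/30) → index 4

0 0 1 1 2 4 4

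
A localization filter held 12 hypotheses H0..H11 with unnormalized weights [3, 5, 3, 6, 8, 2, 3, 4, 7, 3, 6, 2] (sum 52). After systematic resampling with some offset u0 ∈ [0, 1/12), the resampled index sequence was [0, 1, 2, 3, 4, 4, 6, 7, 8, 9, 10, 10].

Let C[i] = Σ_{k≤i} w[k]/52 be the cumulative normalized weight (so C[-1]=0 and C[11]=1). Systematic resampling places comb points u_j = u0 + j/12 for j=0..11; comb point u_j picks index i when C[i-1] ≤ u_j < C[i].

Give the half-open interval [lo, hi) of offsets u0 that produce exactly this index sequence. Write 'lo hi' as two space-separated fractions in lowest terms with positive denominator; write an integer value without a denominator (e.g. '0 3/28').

1/26 7/156

C = [3/52, 2/13, 11/52, 17/52, 25/52, 27/52, 15/26, 17/26, 41/52, 11/13, 25/26, 1]
j=0 picked index 0: u0 ∈ [0, 3/52)
j=1 picked index 1: u0 ∈ [-1/39, 11/156)
j=2 picked index 2: u0 ∈ [-1/78, 7/156)
j=3 picked index 3: u0 ∈ [-1/26, 1/13)
j=4 picked index 4: u0 ∈ [-1/156, 23/156)
j=5 picked index 4: u0 ∈ [-7/78, 5/78)
j=6 picked index 6: u0 ∈ [1/52, 1/13)
j=7 picked index 7: u0 ∈ [-1/156, 11/156)
j=8 picked index 8: u0 ∈ [-1/78, 19/156)
j=9 picked index 9: u0 ∈ [1/26, 5/52)
j=10 picked index 10: u0 ∈ [1/78, 5/39)
j=11 picked index 10: u0 ∈ [-11/156, 7/156)
intersection: [1/26, 7/156)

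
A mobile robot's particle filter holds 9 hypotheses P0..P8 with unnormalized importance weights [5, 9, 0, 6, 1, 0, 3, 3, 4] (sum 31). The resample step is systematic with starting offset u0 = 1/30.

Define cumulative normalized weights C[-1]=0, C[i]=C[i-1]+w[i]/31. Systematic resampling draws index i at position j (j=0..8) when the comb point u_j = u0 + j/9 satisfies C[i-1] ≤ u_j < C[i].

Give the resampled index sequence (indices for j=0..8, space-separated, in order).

0 0 1 1 3 3 6 7 8

C = [5/31, 14/31, 14/31, 20/31, 21/31, 21/31, 24/31, 27/31, 1]
j=0: u_0=1/30 ∈ [0, 5/31) → index 0
j=1: u_1=13/90 ∈ [0, 5/31) → index 0
j=2: u_2=23/90 ∈ [5/31, 14/31) → index 1
j=3: u_3=11/30 ∈ [5/31, 14/31) → index 1
j=4: u_4=43/90 ∈ [14/31, 20/31) → index 3
j=5: u_5=53/90 ∈ [14/31, 20/31) → index 3
j=6: u_6=7/10 ∈ [21/31, 24/31) → index 6
j=7: u_7=73/90 ∈ [24/31, 27/31) → index 7
j=8: u_8=83/90 ∈ [27/31, 1) → index 8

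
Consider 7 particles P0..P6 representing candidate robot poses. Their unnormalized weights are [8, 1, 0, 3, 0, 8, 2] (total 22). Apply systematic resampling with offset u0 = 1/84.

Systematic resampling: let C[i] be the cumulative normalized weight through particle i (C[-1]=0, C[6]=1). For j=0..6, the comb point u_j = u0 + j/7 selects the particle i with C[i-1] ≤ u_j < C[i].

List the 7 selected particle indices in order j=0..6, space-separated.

C = [4/11, 9/22, 9/22, 6/11, 6/11, 10/11, 1]
j=0: u_0=1/84 ∈ [0, 4/11) → index 0
j=1: u_1=13/84 ∈ [0, 4/11) → index 0
j=2: u_2=25/84 ∈ [0, 4/11) → index 0
j=3: u_3=37/84 ∈ [9/22, 6/11) → index 3
j=4: u_4=7/12 ∈ [6/11, 10/11) → index 5
j=5: u_5=61/84 ∈ [6/11, 10/11) → index 5
j=6: u_6=73/84 ∈ [6/11, 10/11) → index 5

0 0 0 3 5 5 5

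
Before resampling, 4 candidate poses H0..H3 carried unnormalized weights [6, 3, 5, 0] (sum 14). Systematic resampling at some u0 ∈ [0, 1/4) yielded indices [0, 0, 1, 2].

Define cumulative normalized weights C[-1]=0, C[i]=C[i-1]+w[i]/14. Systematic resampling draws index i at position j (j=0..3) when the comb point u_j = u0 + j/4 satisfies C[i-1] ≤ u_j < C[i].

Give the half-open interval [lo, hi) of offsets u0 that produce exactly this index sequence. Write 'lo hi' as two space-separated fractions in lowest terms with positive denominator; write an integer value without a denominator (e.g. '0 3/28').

C = [3/7, 9/14, 1, 1]
j=0 picked index 0: u0 ∈ [0, 3/7)
j=1 picked index 0: u0 ∈ [-1/4, 5/28)
j=2 picked index 1: u0 ∈ [-1/14, 1/7)
j=3 picked index 2: u0 ∈ [-3/28, 1/4)
intersection: [0, 1/7)

0 1/7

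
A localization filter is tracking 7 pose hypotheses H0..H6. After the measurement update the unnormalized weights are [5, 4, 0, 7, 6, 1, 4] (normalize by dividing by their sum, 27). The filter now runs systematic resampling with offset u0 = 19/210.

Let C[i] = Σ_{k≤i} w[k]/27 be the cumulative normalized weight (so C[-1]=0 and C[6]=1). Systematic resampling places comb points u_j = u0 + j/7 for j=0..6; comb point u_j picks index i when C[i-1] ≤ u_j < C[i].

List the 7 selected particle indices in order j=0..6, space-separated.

0 1 3 3 4 4 6

C = [5/27, 1/3, 1/3, 16/27, 22/27, 23/27, 1]
j=0: u_0=19/210 ∈ [0, 5/27) → index 0
j=1: u_1=7/30 ∈ [5/27, 1/3) → index 1
j=2: u_2=79/210 ∈ [1/3, 16/27) → index 3
j=3: u_3=109/210 ∈ [1/3, 16/27) → index 3
j=4: u_4=139/210 ∈ [16/27, 22/27) → index 4
j=5: u_5=169/210 ∈ [16/27, 22/27) → index 4
j=6: u_6=199/210 ∈ [23/27, 1) → index 6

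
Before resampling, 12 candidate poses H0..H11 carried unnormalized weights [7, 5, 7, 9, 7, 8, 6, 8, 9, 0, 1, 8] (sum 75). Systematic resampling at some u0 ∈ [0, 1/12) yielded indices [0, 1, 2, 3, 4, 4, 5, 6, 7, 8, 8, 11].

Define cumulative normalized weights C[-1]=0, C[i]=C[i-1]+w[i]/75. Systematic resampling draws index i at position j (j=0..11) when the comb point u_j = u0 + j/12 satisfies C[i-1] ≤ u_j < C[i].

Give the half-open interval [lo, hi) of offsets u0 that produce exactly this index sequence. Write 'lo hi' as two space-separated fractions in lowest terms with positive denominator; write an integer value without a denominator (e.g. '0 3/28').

1/25 7/150

C = [7/75, 4/25, 19/75, 28/75, 7/15, 43/75, 49/75, 19/25, 22/25, 22/25, 67/75, 1]
j=0 picked index 0: u0 ∈ [0, 7/75)
j=1 picked index 1: u0 ∈ [1/100, 23/300)
j=2 picked index 2: u0 ∈ [-1/150, 13/150)
j=3 picked index 3: u0 ∈ [1/300, 37/300)
j=4 picked index 4: u0 ∈ [1/25, 2/15)
j=5 picked index 4: u0 ∈ [-13/300, 1/20)
j=6 picked index 5: u0 ∈ [-1/30, 11/150)
j=7 picked index 6: u0 ∈ [-1/100, 7/100)
j=8 picked index 7: u0 ∈ [-1/75, 7/75)
j=9 picked index 8: u0 ∈ [1/100, 13/100)
j=10 picked index 8: u0 ∈ [-11/150, 7/150)
j=11 picked index 11: u0 ∈ [-7/300, 1/12)
intersection: [1/25, 7/150)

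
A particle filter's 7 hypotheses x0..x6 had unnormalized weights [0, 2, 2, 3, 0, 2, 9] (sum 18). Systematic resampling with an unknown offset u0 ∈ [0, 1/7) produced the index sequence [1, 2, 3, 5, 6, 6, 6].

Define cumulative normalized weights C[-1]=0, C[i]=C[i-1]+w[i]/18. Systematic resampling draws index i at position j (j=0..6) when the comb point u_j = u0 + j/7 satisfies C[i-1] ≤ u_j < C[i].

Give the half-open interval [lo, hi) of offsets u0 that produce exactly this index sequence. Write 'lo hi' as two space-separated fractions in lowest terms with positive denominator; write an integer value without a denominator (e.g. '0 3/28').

0 1/14

C = [0, 1/9, 2/9, 7/18, 7/18, 1/2, 1]
j=0 picked index 1: u0 ∈ [0, 1/9)
j=1 picked index 2: u0 ∈ [-2/63, 5/63)
j=2 picked index 3: u0 ∈ [-4/63, 13/126)
j=3 picked index 5: u0 ∈ [-5/126, 1/14)
j=4 picked index 6: u0 ∈ [-1/14, 3/7)
j=5 picked index 6: u0 ∈ [-3/14, 2/7)
j=6 picked index 6: u0 ∈ [-5/14, 1/7)
intersection: [0, 1/14)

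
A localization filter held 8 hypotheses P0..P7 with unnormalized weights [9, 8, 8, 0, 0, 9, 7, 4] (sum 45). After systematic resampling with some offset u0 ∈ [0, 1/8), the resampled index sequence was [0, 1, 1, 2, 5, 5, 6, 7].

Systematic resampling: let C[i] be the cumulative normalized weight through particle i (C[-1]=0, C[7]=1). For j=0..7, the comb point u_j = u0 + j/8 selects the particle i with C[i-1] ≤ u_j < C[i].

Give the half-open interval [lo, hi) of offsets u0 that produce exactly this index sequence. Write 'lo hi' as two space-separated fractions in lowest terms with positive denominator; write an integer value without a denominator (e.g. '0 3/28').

C = [1/5, 17/45, 5/9, 5/9, 5/9, 34/45, 41/45, 1]
j=0 picked index 0: u0 ∈ [0, 1/5)
j=1 picked index 1: u0 ∈ [3/40, 91/360)
j=2 picked index 1: u0 ∈ [-1/20, 23/180)
j=3 picked index 2: u0 ∈ [1/360, 13/72)
j=4 picked index 5: u0 ∈ [1/18, 23/90)
j=5 picked index 5: u0 ∈ [-5/72, 47/360)
j=6 picked index 6: u0 ∈ [1/180, 29/180)
j=7 picked index 7: u0 ∈ [13/360, 1/8)
intersection: [3/40, 1/8)

3/40 1/8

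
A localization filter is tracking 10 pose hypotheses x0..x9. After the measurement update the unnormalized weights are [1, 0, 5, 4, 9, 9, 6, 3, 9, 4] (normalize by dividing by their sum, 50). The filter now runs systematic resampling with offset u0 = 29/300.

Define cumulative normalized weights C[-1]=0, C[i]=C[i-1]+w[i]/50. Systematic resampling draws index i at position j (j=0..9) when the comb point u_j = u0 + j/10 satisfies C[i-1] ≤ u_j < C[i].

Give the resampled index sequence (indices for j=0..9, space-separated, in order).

2 3 4 5 5 6 7 8 8 9

C = [1/50, 1/50, 3/25, 1/5, 19/50, 14/25, 17/25, 37/50, 23/25, 1]
j=0: u_0=29/300 ∈ [1/50, 3/25) → index 2
j=1: u_1=59/300 ∈ [3/25, 1/5) → index 3
j=2: u_2=89/300 ∈ [1/5, 19/50) → index 4
j=3: u_3=119/300 ∈ [19/50, 14/25) → index 5
j=4: u_4=149/300 ∈ [19/50, 14/25) → index 5
j=5: u_5=179/300 ∈ [14/25, 17/25) → index 6
j=6: u_6=209/300 ∈ [17/25, 37/50) → index 7
j=7: u_7=239/300 ∈ [37/50, 23/25) → index 8
j=8: u_8=269/300 ∈ [37/50, 23/25) → index 8
j=9: u_9=299/300 ∈ [23/25, 1) → index 9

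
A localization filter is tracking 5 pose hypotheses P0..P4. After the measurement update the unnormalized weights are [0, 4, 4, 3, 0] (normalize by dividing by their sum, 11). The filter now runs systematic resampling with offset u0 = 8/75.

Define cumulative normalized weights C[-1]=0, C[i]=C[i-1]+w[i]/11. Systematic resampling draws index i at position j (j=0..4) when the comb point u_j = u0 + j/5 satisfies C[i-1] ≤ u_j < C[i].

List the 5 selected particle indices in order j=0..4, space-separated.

1 1 2 2 3

C = [0, 4/11, 8/11, 1, 1]
j=0: u_0=8/75 ∈ [0, 4/11) → index 1
j=1: u_1=23/75 ∈ [0, 4/11) → index 1
j=2: u_2=38/75 ∈ [4/11, 8/11) → index 2
j=3: u_3=53/75 ∈ [4/11, 8/11) → index 2
j=4: u_4=68/75 ∈ [8/11, 1) → index 3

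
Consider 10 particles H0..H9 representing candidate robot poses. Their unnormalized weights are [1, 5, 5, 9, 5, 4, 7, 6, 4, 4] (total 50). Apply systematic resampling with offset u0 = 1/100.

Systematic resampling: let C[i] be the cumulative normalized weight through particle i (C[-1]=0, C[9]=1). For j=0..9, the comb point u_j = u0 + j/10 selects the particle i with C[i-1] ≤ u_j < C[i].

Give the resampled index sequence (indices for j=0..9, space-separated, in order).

C = [1/50, 3/25, 11/50, 2/5, 1/2, 29/50, 18/25, 21/25, 23/25, 1]
j=0: u_0=1/100 ∈ [0, 1/50) → index 0
j=1: u_1=11/100 ∈ [1/50, 3/25) → index 1
j=2: u_2=21/100 ∈ [3/25, 11/50) → index 2
j=3: u_3=31/100 ∈ [11/50, 2/5) → index 3
j=4: u_4=41/100 ∈ [2/5, 1/2) → index 4
j=5: u_5=51/100 ∈ [1/2, 29/50) → index 5
j=6: u_6=61/100 ∈ [29/50, 18/25) → index 6
j=7: u_7=71/100 ∈ [29/50, 18/25) → index 6
j=8: u_8=81/100 ∈ [18/25, 21/25) → index 7
j=9: u_9=91/100 ∈ [21/25, 23/25) → index 8

0 1 2 3 4 5 6 6 7 8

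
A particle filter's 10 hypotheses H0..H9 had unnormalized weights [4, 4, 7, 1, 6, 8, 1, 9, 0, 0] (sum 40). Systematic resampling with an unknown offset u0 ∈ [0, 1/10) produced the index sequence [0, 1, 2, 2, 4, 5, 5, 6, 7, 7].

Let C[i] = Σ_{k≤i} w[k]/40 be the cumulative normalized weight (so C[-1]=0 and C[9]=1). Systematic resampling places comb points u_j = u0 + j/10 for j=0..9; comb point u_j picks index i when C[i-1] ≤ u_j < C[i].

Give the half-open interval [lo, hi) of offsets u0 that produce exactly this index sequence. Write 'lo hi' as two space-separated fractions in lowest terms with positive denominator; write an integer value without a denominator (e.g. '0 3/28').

C = [1/10, 1/5, 3/8, 2/5, 11/20, 3/4, 31/40, 1, 1, 1]
j=0 picked index 0: u0 ∈ [0, 1/10)
j=1 picked index 1: u0 ∈ [0, 1/10)
j=2 picked index 2: u0 ∈ [0, 7/40)
j=3 picked index 2: u0 ∈ [-1/10, 3/40)
j=4 picked index 4: u0 ∈ [0, 3/20)
j=5 picked index 5: u0 ∈ [1/20, 1/4)
j=6 picked index 5: u0 ∈ [-1/20, 3/20)
j=7 picked index 6: u0 ∈ [1/20, 3/40)
j=8 picked index 7: u0 ∈ [-1/40, 1/5)
j=9 picked index 7: u0 ∈ [-1/8, 1/10)
intersection: [1/20, 3/40)

1/20 3/40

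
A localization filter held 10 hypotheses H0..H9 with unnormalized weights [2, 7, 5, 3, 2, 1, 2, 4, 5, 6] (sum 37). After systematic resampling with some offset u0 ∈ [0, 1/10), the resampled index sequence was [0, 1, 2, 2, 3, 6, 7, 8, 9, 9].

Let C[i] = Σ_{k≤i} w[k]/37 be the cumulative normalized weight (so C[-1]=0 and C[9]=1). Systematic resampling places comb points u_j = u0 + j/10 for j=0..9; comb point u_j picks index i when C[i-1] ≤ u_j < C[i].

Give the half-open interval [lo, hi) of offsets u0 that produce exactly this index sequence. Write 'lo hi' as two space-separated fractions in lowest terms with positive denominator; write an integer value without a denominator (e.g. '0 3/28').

C = [2/37, 9/37, 14/37, 17/37, 19/37, 20/37, 22/37, 26/37, 31/37, 1]
j=0 picked index 0: u0 ∈ [0, 2/37)
j=1 picked index 1: u0 ∈ [-17/370, 53/370)
j=2 picked index 2: u0 ∈ [8/185, 33/185)
j=3 picked index 2: u0 ∈ [-21/370, 29/370)
j=4 picked index 3: u0 ∈ [-4/185, 11/185)
j=5 picked index 6: u0 ∈ [3/74, 7/74)
j=6 picked index 7: u0 ∈ [-1/185, 19/185)
j=7 picked index 8: u0 ∈ [1/370, 51/370)
j=8 picked index 9: u0 ∈ [7/185, 1/5)
j=9 picked index 9: u0 ∈ [-23/370, 1/10)
intersection: [8/185, 2/37)

8/185 2/37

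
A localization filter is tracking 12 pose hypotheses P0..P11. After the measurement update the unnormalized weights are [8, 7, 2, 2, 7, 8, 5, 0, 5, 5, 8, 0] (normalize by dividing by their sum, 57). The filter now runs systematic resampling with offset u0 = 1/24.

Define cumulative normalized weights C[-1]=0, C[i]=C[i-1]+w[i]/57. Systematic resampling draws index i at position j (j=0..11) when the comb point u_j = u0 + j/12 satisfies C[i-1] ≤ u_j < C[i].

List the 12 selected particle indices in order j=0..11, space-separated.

C = [8/57, 5/19, 17/57, 1/3, 26/57, 34/57, 13/19, 13/19, 44/57, 49/57, 1, 1]
j=0: u_0=1/24 ∈ [0, 8/57) → index 0
j=1: u_1=1/8 ∈ [0, 8/57) → index 0
j=2: u_2=5/24 ∈ [8/57, 5/19) → index 1
j=3: u_3=7/24 ∈ [5/19, 17/57) → index 2
j=4: u_4=3/8 ∈ [1/3, 26/57) → index 4
j=5: u_5=11/24 ∈ [26/57, 34/57) → index 5
j=6: u_6=13/24 ∈ [26/57, 34/57) → index 5
j=7: u_7=5/8 ∈ [34/57, 13/19) → index 6
j=8: u_8=17/24 ∈ [13/19, 44/57) → index 8
j=9: u_9=19/24 ∈ [44/57, 49/57) → index 9
j=10: u_10=7/8 ∈ [49/57, 1) → index 10
j=11: u_11=23/24 ∈ [49/57, 1) → index 10

0 0 1 2 4 5 5 6 8 9 10 10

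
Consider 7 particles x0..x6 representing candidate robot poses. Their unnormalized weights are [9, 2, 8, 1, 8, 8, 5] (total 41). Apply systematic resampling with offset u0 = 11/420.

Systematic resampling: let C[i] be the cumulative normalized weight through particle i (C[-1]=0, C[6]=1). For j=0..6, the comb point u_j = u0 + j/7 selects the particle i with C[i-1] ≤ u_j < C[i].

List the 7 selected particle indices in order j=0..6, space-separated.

0 0 2 2 4 5 6

C = [9/41, 11/41, 19/41, 20/41, 28/41, 36/41, 1]
j=0: u_0=11/420 ∈ [0, 9/41) → index 0
j=1: u_1=71/420 ∈ [0, 9/41) → index 0
j=2: u_2=131/420 ∈ [11/41, 19/41) → index 2
j=3: u_3=191/420 ∈ [11/41, 19/41) → index 2
j=4: u_4=251/420 ∈ [20/41, 28/41) → index 4
j=5: u_5=311/420 ∈ [28/41, 36/41) → index 5
j=6: u_6=53/60 ∈ [36/41, 1) → index 6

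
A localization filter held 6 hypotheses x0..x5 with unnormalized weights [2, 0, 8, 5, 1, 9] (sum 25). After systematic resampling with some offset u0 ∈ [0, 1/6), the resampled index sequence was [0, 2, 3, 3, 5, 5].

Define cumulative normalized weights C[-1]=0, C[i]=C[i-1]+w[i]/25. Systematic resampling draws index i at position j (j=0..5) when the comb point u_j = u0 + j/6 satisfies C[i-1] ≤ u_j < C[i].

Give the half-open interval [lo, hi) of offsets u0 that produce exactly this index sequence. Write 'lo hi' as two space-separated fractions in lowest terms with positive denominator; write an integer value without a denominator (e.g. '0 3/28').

C = [2/25, 2/25, 2/5, 3/5, 16/25, 1]
j=0 picked index 0: u0 ∈ [0, 2/25)
j=1 picked index 2: u0 ∈ [-13/150, 7/30)
j=2 picked index 3: u0 ∈ [1/15, 4/15)
j=3 picked index 3: u0 ∈ [-1/10, 1/10)
j=4 picked index 5: u0 ∈ [-2/75, 1/3)
j=5 picked index 5: u0 ∈ [-29/150, 1/6)
intersection: [1/15, 2/25)

1/15 2/25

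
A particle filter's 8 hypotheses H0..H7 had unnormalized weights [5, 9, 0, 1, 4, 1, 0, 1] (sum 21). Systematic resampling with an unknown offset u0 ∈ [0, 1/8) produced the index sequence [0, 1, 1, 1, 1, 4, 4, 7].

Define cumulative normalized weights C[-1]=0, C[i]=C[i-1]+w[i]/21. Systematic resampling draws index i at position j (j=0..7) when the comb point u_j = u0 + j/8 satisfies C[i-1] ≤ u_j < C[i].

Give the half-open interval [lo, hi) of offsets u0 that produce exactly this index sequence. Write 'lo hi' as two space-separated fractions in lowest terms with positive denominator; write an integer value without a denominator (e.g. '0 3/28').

19/168 1/8

C = [5/21, 2/3, 2/3, 5/7, 19/21, 20/21, 20/21, 1]
j=0 picked index 0: u0 ∈ [0, 5/21)
j=1 picked index 1: u0 ∈ [19/168, 13/24)
j=2 picked index 1: u0 ∈ [-1/84, 5/12)
j=3 picked index 1: u0 ∈ [-23/168, 7/24)
j=4 picked index 1: u0 ∈ [-11/42, 1/6)
j=5 picked index 4: u0 ∈ [5/56, 47/168)
j=6 picked index 4: u0 ∈ [-1/28, 13/84)
j=7 picked index 7: u0 ∈ [13/168, 1/8)
intersection: [19/168, 1/8)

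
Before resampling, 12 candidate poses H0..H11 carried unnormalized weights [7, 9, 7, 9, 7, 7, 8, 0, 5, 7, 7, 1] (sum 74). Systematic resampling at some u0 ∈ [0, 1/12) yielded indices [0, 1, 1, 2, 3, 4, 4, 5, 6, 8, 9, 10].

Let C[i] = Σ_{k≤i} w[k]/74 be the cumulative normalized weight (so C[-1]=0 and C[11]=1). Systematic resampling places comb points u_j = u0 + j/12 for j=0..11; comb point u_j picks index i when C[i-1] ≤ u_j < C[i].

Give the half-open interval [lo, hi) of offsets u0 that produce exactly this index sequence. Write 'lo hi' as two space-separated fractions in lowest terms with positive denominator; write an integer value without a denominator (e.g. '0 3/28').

7/444 1/37

C = [7/74, 8/37, 23/74, 16/37, 39/74, 23/37, 27/37, 27/37, 59/74, 33/37, 73/74, 1]
j=0 picked index 0: u0 ∈ [0, 7/74)
j=1 picked index 1: u0 ∈ [5/444, 59/444)
j=2 picked index 1: u0 ∈ [-8/111, 11/222)
j=3 picked index 2: u0 ∈ [-5/148, 9/148)
j=4 picked index 3: u0 ∈ [-5/222, 11/111)
j=5 picked index 4: u0 ∈ [7/444, 49/444)
j=6 picked index 4: u0 ∈ [-5/74, 1/37)
j=7 picked index 5: u0 ∈ [-25/444, 17/444)
j=8 picked index 6: u0 ∈ [-5/111, 7/111)
j=9 picked index 8: u0 ∈ [-3/148, 7/148)
j=10 picked index 9: u0 ∈ [-4/111, 13/222)
j=11 picked index 10: u0 ∈ [-11/444, 31/444)
intersection: [7/444, 1/37)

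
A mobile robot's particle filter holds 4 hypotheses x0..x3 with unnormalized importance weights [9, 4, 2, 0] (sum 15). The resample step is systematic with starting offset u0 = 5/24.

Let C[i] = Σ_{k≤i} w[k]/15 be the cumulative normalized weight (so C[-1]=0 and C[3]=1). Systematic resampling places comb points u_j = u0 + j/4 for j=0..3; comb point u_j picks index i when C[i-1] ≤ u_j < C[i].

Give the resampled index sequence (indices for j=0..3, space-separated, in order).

0 0 1 2

C = [3/5, 13/15, 1, 1]
j=0: u_0=5/24 ∈ [0, 3/5) → index 0
j=1: u_1=11/24 ∈ [0, 3/5) → index 0
j=2: u_2=17/24 ∈ [3/5, 13/15) → index 1
j=3: u_3=23/24 ∈ [13/15, 1) → index 2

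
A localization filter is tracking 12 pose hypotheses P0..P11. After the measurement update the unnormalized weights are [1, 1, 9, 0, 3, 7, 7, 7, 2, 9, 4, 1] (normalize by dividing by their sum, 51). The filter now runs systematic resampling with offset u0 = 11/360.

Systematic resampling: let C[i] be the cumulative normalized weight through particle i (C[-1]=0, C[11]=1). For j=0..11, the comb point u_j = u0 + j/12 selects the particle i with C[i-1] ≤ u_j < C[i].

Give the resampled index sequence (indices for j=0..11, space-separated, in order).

C = [1/51, 2/51, 11/51, 11/51, 14/51, 7/17, 28/51, 35/51, 37/51, 46/51, 50/51, 1]
j=0: u_0=11/360 ∈ [1/51, 2/51) → index 1
j=1: u_1=41/360 ∈ [2/51, 11/51) → index 2
j=2: u_2=71/360 ∈ [2/51, 11/51) → index 2
j=3: u_3=101/360 ∈ [14/51, 7/17) → index 5
j=4: u_4=131/360 ∈ [14/51, 7/17) → index 5
j=5: u_5=161/360 ∈ [7/17, 28/51) → index 6
j=6: u_6=191/360 ∈ [7/17, 28/51) → index 6
j=7: u_7=221/360 ∈ [28/51, 35/51) → index 7
j=8: u_8=251/360 ∈ [35/51, 37/51) → index 8
j=9: u_9=281/360 ∈ [37/51, 46/51) → index 9
j=10: u_10=311/360 ∈ [37/51, 46/51) → index 9
j=11: u_11=341/360 ∈ [46/51, 50/51) → index 10

1 2 2 5 5 6 6 7 8 9 9 10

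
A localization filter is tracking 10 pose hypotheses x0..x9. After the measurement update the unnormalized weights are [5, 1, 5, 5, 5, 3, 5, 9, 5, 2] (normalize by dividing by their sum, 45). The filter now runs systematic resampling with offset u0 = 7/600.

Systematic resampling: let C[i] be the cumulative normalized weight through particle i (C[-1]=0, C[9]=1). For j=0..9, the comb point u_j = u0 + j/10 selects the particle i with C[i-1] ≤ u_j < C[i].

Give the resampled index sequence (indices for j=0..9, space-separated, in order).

C = [1/9, 2/15, 11/45, 16/45, 7/15, 8/15, 29/45, 38/45, 43/45, 1]
j=0: u_0=7/600 ∈ [0, 1/9) → index 0
j=1: u_1=67/600 ∈ [1/9, 2/15) → index 1
j=2: u_2=127/600 ∈ [2/15, 11/45) → index 2
j=3: u_3=187/600 ∈ [11/45, 16/45) → index 3
j=4: u_4=247/600 ∈ [16/45, 7/15) → index 4
j=5: u_5=307/600 ∈ [7/15, 8/15) → index 5
j=6: u_6=367/600 ∈ [8/15, 29/45) → index 6
j=7: u_7=427/600 ∈ [29/45, 38/45) → index 7
j=8: u_8=487/600 ∈ [29/45, 38/45) → index 7
j=9: u_9=547/600 ∈ [38/45, 43/45) → index 8

0 1 2 3 4 5 6 7 7 8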